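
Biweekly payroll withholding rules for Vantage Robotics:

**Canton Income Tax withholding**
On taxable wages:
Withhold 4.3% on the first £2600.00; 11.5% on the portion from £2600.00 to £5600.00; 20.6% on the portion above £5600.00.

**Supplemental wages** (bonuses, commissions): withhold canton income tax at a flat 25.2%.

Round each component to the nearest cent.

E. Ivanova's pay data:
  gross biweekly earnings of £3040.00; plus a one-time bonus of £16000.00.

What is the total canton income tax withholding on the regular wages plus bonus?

Canton Income Tax: taxable = £3040.00
  £111.80 + 11.5% × (£3040.00 − £2600.00) = £111.80 + 11.5% × £440.00 = £162.40
Supplemental (25.2% flat on bonus): 25.2% × £16000.00 = £4032.00
Total canton income tax: £162.40 + £4032.00 = £4194.40

£4194.40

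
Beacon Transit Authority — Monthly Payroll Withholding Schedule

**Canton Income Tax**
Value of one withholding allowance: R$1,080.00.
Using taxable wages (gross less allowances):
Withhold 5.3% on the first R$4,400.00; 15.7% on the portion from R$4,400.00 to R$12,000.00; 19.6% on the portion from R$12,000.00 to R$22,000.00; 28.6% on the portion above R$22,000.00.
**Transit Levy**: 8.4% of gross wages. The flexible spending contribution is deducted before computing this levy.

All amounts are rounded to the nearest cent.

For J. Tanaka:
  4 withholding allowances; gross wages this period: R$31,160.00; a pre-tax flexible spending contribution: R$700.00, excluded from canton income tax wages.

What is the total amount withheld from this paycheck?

Canton Income Tax: taxable = R$31,160.00 − R$700.00 − 4×R$1,080.00 = R$26,140.00
  R$3,386.40 + 28.6% × (R$26,140.00 − R$22,000.00) = R$3,386.40 + 28.6% × R$4,140.00 = R$4,570.44
Transit Levy: 8.4% × R$30,460.00 = R$2,558.64
Total: R$4,570.44 + R$2,558.64 = R$7,129.08

R$7,129.08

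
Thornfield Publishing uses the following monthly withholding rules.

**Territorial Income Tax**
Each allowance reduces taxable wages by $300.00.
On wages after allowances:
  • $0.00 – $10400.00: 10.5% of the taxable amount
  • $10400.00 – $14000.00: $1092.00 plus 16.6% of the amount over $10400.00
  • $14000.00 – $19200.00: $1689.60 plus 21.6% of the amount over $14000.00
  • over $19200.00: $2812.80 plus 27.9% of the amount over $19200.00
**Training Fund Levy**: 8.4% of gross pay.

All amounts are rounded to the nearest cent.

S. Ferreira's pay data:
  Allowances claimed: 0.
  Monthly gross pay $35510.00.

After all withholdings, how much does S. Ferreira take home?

Territorial Income Tax: taxable = $35510.00
  $2812.80 + 27.9% × ($35510.00 − $19200.00) = $2812.80 + 27.9% × $16310.00 = $7363.29
Training Fund Levy: 8.4% × $35510.00 = $2982.84
Total withheld: $7363.29 + $2982.84 = $10346.13
Net pay: $35510.00 − $10346.13 = $25163.87

$25163.87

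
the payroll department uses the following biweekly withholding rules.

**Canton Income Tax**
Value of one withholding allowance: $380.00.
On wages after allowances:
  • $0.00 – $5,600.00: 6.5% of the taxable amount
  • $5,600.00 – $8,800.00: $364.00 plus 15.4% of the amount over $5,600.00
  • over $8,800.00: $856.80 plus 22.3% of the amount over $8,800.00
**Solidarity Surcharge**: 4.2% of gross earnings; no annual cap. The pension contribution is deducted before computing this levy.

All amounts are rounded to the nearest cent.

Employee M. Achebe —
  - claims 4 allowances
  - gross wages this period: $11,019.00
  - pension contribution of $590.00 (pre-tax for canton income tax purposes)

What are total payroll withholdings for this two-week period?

Canton Income Tax: taxable = $11,019.00 − $590.00 − 4×$380.00 = $8,909.00
  $856.80 + 22.3% × ($8,909.00 − $8,800.00) = $856.80 + 22.3% × $109.00 = $881.11
Solidarity Surcharge: 4.2% × $10,429.00 = $438.02
Total: $881.11 + $438.02 = $1,319.13

$1,319.13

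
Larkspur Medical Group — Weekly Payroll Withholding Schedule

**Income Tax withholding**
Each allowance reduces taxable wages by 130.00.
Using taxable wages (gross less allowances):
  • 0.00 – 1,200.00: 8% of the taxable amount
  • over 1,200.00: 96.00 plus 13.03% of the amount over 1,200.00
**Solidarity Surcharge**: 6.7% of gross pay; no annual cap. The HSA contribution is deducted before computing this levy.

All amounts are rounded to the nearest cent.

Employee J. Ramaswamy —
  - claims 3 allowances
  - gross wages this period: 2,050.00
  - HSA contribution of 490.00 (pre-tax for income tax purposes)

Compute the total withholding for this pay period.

198.12

Income Tax: taxable = 2,050.00 − 490.00 − 3×130.00 = 1,170.00
  8% × 1,170.00 = 93.60
Solidarity Surcharge: 6.7% × 1,560.00 = 104.52
Total: 93.60 + 104.52 = 198.12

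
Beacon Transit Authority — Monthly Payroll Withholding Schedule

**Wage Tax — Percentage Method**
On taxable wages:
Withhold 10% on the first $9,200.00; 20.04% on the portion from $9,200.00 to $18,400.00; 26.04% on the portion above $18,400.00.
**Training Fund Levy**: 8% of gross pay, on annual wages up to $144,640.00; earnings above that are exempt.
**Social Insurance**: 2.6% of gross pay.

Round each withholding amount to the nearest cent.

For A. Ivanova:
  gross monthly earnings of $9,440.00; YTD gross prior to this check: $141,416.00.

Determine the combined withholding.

$1,471.46

Wage Tax: taxable = $9,440.00
  $920.00 + 20.04% × ($9,440.00 − $9,200.00) = $920.00 + 20.04% × $240.00 = $968.10
Training Fund Levy: cap $144,640.00 − YTD $141,416.00 = $3,224.00 subject; 8% × $3,224.00 = $257.92
Social Insurance: 2.6% × $9,440.00 = $245.44
Total: $968.10 + $257.92 + $245.44 = $1,471.46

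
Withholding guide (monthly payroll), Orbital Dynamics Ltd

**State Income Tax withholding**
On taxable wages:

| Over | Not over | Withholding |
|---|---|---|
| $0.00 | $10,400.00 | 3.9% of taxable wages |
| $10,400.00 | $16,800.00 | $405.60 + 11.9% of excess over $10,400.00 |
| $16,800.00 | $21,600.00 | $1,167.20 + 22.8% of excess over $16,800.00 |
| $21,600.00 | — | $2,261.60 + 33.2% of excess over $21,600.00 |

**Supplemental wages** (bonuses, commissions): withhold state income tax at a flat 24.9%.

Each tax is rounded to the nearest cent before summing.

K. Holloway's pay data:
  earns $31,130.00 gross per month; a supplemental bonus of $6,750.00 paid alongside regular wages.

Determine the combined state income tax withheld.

State Income Tax: taxable = $31,130.00
  $2,261.60 + 33.2% × ($31,130.00 − $21,600.00) = $2,261.60 + 33.2% × $9,530.00 = $5,425.56
Supplemental (24.9% flat on bonus): 24.9% × $6,750.00 = $1,680.75
Total state income tax: $5,425.56 + $1,680.75 = $7,106.31

$7,106.31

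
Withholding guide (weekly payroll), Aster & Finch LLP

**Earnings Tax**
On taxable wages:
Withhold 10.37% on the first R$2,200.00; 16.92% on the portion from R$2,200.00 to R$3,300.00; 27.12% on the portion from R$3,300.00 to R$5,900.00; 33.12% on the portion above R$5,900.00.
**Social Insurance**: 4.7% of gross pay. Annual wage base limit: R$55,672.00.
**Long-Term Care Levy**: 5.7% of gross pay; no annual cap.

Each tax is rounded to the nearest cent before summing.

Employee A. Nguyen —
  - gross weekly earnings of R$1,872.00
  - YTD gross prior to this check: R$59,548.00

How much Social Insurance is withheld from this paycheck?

Social Insurance: YTD R$59,548.00 ≥ cap R$55,672.00 → R$0.00

R$0.00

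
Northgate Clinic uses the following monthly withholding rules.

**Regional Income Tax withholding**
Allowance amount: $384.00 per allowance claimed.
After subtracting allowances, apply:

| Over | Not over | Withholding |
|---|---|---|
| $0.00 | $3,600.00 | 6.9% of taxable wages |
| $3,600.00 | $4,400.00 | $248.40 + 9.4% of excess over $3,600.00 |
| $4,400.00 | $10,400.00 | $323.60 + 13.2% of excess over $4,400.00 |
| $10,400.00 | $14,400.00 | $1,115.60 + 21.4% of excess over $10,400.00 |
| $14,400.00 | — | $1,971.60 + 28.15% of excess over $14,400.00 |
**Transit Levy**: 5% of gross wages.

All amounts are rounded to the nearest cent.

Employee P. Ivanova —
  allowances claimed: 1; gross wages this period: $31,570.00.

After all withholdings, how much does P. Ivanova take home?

$23,294.64

Regional Income Tax: taxable = $31,570.00 − 1×$384.00 = $31,186.00
  $1,971.60 + 28.15% × ($31,186.00 − $14,400.00) = $1,971.60 + 28.15% × $16,786.00 = $6,696.86
Transit Levy: 5% × $31,570.00 = $1,578.50
Total withheld: $6,696.86 + $1,578.50 = $8,275.36
Net pay: $31,570.00 − $8,275.36 = $23,294.64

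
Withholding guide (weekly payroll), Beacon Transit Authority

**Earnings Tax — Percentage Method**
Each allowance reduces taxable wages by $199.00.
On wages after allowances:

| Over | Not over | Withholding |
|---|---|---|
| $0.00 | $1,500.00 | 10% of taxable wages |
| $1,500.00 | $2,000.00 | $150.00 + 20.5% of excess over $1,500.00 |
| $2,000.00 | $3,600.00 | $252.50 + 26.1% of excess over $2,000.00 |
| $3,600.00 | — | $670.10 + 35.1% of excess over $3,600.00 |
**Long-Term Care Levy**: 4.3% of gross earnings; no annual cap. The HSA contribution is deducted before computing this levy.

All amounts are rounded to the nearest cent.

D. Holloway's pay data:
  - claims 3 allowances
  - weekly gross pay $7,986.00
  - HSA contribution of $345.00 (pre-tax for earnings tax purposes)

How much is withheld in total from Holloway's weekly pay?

$2,207.50

Earnings Tax: taxable = $7,986.00 − $345.00 − 3×$199.00 = $7,044.00
  $670.10 + 35.1% × ($7,044.00 − $3,600.00) = $670.10 + 35.1% × $3,444.00 = $1,878.94
Long-Term Care Levy: 4.3% × $7,641.00 = $328.56
Total: $1,878.94 + $328.56 = $2,207.50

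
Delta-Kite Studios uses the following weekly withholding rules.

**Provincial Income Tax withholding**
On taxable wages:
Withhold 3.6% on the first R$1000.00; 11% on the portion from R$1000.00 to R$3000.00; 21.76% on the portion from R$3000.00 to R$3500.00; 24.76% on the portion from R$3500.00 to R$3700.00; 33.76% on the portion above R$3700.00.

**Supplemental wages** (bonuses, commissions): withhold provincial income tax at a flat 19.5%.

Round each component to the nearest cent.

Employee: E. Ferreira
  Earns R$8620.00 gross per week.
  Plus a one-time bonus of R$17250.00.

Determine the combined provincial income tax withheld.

R$5439.06

Provincial Income Tax: taxable = R$8620.00
  R$414.32 + 33.76% × (R$8620.00 − R$3700.00) = R$414.32 + 33.76% × R$4920.00 = R$2075.31
Supplemental (19.5% flat on bonus): 19.5% × R$17250.00 = R$3363.75
Total provincial income tax: R$2075.31 + R$3363.75 = R$5439.06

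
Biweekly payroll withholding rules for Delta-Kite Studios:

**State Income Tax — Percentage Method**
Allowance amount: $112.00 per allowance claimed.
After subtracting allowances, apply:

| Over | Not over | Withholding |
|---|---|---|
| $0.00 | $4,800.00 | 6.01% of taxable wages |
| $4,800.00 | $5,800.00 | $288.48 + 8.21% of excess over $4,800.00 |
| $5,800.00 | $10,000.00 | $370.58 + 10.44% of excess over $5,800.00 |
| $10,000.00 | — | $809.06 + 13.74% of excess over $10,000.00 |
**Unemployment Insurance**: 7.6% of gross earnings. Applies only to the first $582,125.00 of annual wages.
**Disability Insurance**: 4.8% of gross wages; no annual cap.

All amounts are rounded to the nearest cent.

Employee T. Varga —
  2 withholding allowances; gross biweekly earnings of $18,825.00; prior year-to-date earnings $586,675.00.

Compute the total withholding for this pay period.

$2,894.44

State Income Tax: taxable = $18,825.00 − 2×$112.00 = $18,601.00
  $809.06 + 13.74% × ($18,601.00 − $10,000.00) = $809.06 + 13.74% × $8,601.00 = $1,990.84
Unemployment Insurance: YTD $586,675.00 ≥ cap $582,125.00 → $0.00
Disability Insurance: 4.8% × $18,825.00 = $903.60
Total: $1,990.84 + $0.00 + $903.60 = $2,894.44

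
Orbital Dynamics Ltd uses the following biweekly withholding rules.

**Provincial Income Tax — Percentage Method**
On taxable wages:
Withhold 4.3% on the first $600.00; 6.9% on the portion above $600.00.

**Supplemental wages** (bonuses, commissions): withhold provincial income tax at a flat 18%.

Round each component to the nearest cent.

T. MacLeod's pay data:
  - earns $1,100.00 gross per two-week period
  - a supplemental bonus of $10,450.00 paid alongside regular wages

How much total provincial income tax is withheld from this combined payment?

Provincial Income Tax: taxable = $1,100.00
  $25.80 + 6.9% × ($1,100.00 − $600.00) = $25.80 + 6.9% × $500.00 = $60.30
Supplemental (18% flat on bonus): 18% × $10,450.00 = $1,881.00
Total provincial income tax: $60.30 + $1,881.00 = $1,941.30

$1,941.30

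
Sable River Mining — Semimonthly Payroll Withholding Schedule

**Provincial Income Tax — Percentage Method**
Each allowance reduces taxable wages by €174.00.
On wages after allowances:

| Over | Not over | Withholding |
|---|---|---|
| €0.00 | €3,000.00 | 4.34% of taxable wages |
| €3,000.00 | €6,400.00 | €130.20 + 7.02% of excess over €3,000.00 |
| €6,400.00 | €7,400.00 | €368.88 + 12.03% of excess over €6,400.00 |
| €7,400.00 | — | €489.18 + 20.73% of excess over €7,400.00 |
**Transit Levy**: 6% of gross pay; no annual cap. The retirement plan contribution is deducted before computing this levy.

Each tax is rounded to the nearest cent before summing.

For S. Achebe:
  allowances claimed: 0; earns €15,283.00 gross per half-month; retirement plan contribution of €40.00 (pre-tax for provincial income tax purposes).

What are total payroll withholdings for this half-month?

Provincial Income Tax: taxable = €15,283.00 − €40.00 = €15,243.00
  €489.18 + 20.73% × (€15,243.00 − €7,400.00) = €489.18 + 20.73% × €7,843.00 = €2,115.03
Transit Levy: 6% × €15,243.00 = €914.58
Total: €2,115.03 + €914.58 = €3,029.61

€3,029.61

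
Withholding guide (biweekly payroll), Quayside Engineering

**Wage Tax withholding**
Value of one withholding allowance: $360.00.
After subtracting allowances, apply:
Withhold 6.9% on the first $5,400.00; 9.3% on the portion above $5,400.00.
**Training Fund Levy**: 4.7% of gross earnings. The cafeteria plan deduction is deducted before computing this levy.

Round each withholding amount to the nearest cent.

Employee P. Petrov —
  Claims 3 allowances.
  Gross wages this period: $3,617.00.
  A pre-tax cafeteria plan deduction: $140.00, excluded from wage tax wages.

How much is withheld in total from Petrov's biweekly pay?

Wage Tax: taxable = $3,617.00 − $140.00 − 3×$360.00 = $2,397.00
  6.9% × $2,397.00 = $165.39
Training Fund Levy: 4.7% × $3,477.00 = $163.42
Total: $165.39 + $163.42 = $328.81

$328.81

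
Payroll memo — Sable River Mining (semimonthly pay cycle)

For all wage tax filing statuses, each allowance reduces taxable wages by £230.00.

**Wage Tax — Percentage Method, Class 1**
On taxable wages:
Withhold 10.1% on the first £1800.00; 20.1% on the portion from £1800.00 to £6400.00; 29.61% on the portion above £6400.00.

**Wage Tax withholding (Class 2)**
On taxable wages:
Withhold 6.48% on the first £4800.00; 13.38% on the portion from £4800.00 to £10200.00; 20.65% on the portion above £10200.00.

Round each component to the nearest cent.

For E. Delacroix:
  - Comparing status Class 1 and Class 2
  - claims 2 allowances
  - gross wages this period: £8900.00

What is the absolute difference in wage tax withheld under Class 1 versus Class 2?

£912.37

Wage Tax (Class 1): taxable = £8900.00 − 2×£230.00 = £8440.00
  £1106.40 + 29.61% × (£8440.00 − £6400.00) = £1106.40 + 29.61% × £2040.00 = £1710.44
Wage Tax (Class 2): taxable = £8900.00 − 2×£230.00 = £8440.00
  £311.04 + 13.38% × (£8440.00 − £4800.00) = £311.04 + 13.38% × £3640.00 = £798.07
Difference: |£1710.44 − £798.07| = £912.37 (higher under Class 1)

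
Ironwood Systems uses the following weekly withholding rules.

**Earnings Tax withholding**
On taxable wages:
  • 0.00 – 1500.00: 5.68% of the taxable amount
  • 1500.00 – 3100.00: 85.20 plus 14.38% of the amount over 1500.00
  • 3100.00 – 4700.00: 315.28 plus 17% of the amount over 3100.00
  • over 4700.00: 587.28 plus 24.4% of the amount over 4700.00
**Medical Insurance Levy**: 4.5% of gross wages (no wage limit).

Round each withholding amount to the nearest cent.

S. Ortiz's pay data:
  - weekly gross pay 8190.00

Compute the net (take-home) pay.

Earnings Tax: taxable = 8190.00
  587.28 + 24.4% × (8190.00 − 4700.00) = 587.28 + 24.4% × 3490.00 = 1438.84
Medical Insurance Levy: 4.5% × 8190.00 = 368.55
Total withheld: 1438.84 + 368.55 = 1807.39
Net pay: 8190.00 − 1807.39 = 6382.61

6382.61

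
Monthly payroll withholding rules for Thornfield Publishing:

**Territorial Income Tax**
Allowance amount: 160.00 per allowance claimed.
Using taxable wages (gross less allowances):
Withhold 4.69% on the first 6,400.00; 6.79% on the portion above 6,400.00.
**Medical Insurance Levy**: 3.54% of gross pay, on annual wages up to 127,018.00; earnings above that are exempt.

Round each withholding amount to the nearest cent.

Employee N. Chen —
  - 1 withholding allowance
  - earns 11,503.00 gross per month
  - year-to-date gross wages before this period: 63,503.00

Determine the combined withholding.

1,043.00

Territorial Income Tax: taxable = 11,503.00 − 1×160.00 = 11,343.00
  300.16 + 6.79% × (11,343.00 − 6,400.00) = 300.16 + 6.79% × 4,943.00 = 635.79
Medical Insurance Levy: 3.54% × 11,503.00 = 407.21
Total: 635.79 + 407.21 = 1,043.00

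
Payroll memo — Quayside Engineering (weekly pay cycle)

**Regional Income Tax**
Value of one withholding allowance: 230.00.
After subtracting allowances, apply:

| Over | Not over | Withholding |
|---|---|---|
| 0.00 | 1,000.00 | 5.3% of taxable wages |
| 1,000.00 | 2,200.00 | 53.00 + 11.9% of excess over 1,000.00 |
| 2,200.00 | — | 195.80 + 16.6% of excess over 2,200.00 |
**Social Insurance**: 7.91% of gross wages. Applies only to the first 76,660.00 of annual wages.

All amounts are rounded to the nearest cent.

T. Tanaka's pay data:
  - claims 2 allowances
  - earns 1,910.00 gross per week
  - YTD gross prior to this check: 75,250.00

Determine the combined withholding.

Regional Income Tax: taxable = 1,910.00 − 2×230.00 = 1,450.00
  53.00 + 11.9% × (1,450.00 − 1,000.00) = 53.00 + 11.9% × 450.00 = 106.55
Social Insurance: cap 76,660.00 − YTD 75,250.00 = 1,410.00 subject; 7.91% × 1,410.00 = 111.53
Total: 106.55 + 111.53 = 218.08

218.08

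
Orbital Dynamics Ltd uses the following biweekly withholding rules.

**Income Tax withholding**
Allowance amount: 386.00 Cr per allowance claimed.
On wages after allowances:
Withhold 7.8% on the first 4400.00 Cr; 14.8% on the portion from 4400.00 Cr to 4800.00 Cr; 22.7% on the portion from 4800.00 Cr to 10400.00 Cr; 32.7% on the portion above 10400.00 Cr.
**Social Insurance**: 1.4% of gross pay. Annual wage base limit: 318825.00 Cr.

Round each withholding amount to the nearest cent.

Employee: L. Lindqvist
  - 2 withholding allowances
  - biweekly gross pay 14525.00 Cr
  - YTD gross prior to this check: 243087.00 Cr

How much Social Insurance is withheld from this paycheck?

203.35 Cr

Social Insurance: 1.4% × 14525.00 Cr = 203.35 Cr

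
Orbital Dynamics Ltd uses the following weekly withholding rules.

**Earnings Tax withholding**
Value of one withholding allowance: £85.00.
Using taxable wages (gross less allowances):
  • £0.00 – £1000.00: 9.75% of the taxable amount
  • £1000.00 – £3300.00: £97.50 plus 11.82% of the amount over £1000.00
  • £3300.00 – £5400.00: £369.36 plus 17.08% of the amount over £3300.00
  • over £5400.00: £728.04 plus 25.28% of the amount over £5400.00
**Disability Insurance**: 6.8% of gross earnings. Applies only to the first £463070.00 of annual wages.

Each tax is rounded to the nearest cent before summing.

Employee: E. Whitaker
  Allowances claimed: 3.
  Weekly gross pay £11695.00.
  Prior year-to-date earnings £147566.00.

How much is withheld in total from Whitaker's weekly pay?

Earnings Tax: taxable = £11695.00 − 3×£85.00 = £11440.00
  £728.04 + 25.28% × (£11440.00 − £5400.00) = £728.04 + 25.28% × £6040.00 = £2254.95
Disability Insurance: 6.8% × £11695.00 = £795.26
Total: £2254.95 + £795.26 = £3050.21

£3050.21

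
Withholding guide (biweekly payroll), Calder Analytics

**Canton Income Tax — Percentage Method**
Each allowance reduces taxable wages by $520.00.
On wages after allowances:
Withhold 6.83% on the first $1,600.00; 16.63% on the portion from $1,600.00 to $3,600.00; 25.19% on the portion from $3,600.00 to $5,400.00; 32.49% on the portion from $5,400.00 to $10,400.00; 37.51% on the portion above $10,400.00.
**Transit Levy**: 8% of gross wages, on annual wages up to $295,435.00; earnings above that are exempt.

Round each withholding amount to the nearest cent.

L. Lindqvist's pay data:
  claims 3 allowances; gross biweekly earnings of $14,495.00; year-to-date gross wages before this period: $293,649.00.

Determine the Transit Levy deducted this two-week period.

$142.88

Transit Levy: cap $295,435.00 − YTD $293,649.00 = $1,786.00 subject; 8% × $1,786.00 = $142.88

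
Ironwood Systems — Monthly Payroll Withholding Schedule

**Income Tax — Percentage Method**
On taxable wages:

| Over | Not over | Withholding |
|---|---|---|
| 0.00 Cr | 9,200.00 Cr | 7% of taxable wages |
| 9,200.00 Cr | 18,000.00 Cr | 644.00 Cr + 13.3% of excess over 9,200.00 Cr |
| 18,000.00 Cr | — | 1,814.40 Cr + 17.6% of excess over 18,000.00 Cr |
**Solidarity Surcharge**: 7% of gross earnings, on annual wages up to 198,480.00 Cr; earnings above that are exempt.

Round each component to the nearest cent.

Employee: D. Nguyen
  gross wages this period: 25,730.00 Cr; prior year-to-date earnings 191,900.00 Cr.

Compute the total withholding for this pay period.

3,635.48 Cr

Income Tax: taxable = 25,730.00 Cr
  1,814.40 Cr + 17.6% × (25,730.00 Cr − 18,000.00 Cr) = 1,814.40 Cr + 17.6% × 7,730.00 Cr = 3,174.88 Cr
Solidarity Surcharge: cap 198,480.00 Cr − YTD 191,900.00 Cr = 6,580.00 Cr subject; 7% × 6,580.00 Cr = 460.60 Cr
Total: 3,174.88 Cr + 460.60 Cr = 3,635.48 Cr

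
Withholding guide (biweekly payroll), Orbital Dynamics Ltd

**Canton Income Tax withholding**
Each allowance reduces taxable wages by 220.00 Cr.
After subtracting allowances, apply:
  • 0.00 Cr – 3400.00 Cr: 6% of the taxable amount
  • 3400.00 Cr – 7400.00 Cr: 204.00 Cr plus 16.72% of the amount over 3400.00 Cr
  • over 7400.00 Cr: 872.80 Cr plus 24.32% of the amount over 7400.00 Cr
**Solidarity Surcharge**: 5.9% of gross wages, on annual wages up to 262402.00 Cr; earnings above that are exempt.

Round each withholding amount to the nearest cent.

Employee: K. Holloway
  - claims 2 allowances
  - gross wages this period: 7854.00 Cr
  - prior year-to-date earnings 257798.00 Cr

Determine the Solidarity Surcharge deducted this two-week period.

Solidarity Surcharge: cap 262402.00 Cr − YTD 257798.00 Cr = 4604.00 Cr subject; 5.9% × 4604.00 Cr = 271.64 Cr

271.64 Cr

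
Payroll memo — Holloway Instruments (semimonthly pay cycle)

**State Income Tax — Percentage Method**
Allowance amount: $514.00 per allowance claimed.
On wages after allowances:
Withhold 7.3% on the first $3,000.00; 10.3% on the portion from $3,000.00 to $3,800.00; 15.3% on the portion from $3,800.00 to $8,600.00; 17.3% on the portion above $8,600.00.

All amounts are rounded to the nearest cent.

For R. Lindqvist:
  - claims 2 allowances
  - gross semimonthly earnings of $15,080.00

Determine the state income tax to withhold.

State Income Tax: taxable = $15,080.00 − 2×$514.00 = $14,052.00
  $1,035.80 + 17.3% × ($14,052.00 − $8,600.00) = $1,035.80 + 17.3% × $5,452.00 = $1,979.00

$1,979.00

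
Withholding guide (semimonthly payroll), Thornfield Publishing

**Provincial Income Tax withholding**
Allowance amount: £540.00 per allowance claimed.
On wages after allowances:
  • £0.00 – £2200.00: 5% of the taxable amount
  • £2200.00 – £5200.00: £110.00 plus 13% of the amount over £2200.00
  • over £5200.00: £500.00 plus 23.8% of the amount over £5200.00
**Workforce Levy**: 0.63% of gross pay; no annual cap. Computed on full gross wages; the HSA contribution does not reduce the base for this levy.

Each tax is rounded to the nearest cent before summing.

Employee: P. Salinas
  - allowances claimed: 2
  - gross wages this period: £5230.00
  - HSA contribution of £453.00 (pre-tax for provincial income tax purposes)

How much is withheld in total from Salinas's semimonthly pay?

£337.56

Provincial Income Tax: taxable = £5230.00 − £453.00 − 2×£540.00 = £3697.00
  £110.00 + 13% × (£3697.00 − £2200.00) = £110.00 + 13% × £1497.00 = £304.61
Workforce Levy: 0.63% × £5230.00 = £32.95
Total: £304.61 + £32.95 = £337.56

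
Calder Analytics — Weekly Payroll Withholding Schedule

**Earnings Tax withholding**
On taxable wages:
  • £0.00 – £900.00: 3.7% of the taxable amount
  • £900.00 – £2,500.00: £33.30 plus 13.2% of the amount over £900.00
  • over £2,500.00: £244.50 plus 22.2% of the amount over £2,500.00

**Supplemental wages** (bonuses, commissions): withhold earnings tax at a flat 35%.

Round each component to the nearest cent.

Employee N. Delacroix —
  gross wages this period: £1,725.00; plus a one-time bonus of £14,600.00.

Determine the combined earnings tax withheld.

£5,252.20

Earnings Tax: taxable = £1,725.00
  £33.30 + 13.2% × (£1,725.00 − £900.00) = £33.30 + 13.2% × £825.00 = £142.20
Supplemental (35% flat on bonus): 35% × £14,600.00 = £5,110.00
Total earnings tax: £142.20 + £5,110.00 = £5,252.20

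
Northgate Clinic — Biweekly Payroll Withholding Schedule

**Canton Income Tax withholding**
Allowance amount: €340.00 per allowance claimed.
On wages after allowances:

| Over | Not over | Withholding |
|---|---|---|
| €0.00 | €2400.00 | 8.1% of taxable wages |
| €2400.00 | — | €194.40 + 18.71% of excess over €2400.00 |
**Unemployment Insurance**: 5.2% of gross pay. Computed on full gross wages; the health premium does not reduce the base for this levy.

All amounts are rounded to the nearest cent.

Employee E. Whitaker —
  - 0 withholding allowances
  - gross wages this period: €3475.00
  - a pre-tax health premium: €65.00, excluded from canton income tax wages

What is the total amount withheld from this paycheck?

€564.07

Canton Income Tax: taxable = €3475.00 − €65.00 = €3410.00
  €194.40 + 18.71% × (€3410.00 − €2400.00) = €194.40 + 18.71% × €1010.00 = €383.37
Unemployment Insurance: 5.2% × €3475.00 = €180.70
Total: €383.37 + €180.70 = €564.07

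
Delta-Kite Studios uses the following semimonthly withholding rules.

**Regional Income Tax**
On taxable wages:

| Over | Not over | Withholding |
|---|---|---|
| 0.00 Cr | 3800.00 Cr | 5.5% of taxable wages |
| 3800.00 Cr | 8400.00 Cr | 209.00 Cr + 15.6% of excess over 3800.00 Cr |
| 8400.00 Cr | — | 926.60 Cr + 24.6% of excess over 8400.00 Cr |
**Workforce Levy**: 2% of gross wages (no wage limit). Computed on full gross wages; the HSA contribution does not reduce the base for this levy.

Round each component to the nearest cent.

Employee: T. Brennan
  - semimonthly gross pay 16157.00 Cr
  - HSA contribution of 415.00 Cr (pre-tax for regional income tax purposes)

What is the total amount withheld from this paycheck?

3055.87 Cr

Regional Income Tax: taxable = 16157.00 Cr − 415.00 Cr = 15742.00 Cr
  926.60 Cr + 24.6% × (15742.00 Cr − 8400.00 Cr) = 926.60 Cr + 24.6% × 7342.00 Cr = 2732.73 Cr
Workforce Levy: 2% × 16157.00 Cr = 323.14 Cr
Total: 2732.73 Cr + 323.14 Cr = 3055.87 Cr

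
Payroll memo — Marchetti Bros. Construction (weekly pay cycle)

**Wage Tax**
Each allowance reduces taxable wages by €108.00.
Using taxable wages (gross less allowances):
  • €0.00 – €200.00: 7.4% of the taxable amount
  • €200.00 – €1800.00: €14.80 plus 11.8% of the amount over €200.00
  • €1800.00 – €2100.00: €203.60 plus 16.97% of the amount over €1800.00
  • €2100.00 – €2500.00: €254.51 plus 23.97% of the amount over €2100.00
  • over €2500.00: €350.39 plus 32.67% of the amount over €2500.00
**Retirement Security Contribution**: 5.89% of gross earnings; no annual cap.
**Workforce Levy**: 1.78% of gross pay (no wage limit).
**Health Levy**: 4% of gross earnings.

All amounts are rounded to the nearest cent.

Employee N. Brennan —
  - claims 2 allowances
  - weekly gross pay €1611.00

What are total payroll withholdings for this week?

Wage Tax: taxable = €1611.00 − 2×€108.00 = €1395.00
  €14.80 + 11.8% × (€1395.00 − €200.00) = €14.80 + 11.8% × €1195.00 = €155.81
Retirement Security Contribution: 5.89% × €1611.00 = €94.89
Workforce Levy: 1.78% × €1611.00 = €28.68
Health Levy: 4% × €1611.00 = €64.44
Total: €155.81 + €94.89 + €28.68 + €64.44 = €343.82

€343.82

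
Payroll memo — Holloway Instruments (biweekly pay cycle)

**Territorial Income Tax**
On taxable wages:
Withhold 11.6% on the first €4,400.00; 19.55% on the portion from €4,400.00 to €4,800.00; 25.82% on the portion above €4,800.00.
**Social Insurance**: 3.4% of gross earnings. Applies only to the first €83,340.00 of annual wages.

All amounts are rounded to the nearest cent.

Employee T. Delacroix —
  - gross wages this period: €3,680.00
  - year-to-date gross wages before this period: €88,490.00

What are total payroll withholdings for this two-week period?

€426.88

Territorial Income Tax: taxable = €3,680.00
  11.6% × €3,680.00 = €426.88
Social Insurance: YTD €88,490.00 ≥ cap €83,340.00 → €0.00
Total: €426.88 + €0.00 = €426.88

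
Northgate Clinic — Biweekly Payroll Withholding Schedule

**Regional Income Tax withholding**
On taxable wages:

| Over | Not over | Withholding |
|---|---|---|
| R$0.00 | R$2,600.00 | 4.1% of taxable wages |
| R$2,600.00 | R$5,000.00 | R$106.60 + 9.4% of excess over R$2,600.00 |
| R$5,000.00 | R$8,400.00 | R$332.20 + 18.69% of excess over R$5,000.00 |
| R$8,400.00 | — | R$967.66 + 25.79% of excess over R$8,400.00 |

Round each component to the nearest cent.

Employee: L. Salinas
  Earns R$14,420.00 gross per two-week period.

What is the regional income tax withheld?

R$2,520.22

Regional Income Tax: taxable = R$14,420.00
  R$967.66 + 25.79% × (R$14,420.00 − R$8,400.00) = R$967.66 + 25.79% × R$6,020.00 = R$2,520.22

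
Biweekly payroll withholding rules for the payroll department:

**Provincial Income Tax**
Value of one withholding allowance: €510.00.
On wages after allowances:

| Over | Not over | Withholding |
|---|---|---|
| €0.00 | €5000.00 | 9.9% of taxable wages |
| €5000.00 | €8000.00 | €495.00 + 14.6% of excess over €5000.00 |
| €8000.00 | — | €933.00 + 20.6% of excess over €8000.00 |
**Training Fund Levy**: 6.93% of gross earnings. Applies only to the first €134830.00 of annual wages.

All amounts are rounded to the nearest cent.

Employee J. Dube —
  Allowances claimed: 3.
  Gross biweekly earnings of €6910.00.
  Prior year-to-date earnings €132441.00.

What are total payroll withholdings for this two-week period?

Provincial Income Tax: taxable = €6910.00 − 3×€510.00 = €5380.00
  €495.00 + 14.6% × (€5380.00 − €5000.00) = €495.00 + 14.6% × €380.00 = €550.48
Training Fund Levy: cap €134830.00 − YTD €132441.00 = €2389.00 subject; 6.93% × €2389.00 = €165.56
Total: €550.48 + €165.56 = €716.04

€716.04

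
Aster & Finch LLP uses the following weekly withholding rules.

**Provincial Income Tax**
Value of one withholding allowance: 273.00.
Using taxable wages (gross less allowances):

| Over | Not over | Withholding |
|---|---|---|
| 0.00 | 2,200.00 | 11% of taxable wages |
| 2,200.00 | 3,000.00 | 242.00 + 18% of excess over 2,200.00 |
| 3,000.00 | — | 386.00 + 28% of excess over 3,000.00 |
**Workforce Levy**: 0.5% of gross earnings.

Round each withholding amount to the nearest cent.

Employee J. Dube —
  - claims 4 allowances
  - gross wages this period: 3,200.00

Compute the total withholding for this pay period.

Provincial Income Tax: taxable = 3,200.00 − 4×273.00 = 2,108.00
  11% × 2,108.00 = 231.88
Workforce Levy: 0.5% × 3,200.00 = 16.00
Total: 231.88 + 16.00 = 247.88

247.88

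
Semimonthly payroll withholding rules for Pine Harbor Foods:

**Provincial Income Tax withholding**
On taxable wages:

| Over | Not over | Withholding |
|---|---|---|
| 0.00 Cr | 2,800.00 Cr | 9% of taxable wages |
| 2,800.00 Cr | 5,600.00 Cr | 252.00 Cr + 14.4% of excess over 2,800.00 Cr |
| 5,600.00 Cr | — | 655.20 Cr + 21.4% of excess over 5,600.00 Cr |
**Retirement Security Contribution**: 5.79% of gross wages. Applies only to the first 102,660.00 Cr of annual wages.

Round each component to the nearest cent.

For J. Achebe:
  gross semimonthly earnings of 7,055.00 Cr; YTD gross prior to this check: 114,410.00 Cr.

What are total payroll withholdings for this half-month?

Provincial Income Tax: taxable = 7,055.00 Cr
  655.20 Cr + 21.4% × (7,055.00 Cr − 5,600.00 Cr) = 655.20 Cr + 21.4% × 1,455.00 Cr = 966.57 Cr
Retirement Security Contribution: YTD 114,410.00 Cr ≥ cap 102,660.00 Cr → 0.00 Cr
Total: 966.57 Cr + 0.00 Cr = 966.57 Cr

966.57 Cr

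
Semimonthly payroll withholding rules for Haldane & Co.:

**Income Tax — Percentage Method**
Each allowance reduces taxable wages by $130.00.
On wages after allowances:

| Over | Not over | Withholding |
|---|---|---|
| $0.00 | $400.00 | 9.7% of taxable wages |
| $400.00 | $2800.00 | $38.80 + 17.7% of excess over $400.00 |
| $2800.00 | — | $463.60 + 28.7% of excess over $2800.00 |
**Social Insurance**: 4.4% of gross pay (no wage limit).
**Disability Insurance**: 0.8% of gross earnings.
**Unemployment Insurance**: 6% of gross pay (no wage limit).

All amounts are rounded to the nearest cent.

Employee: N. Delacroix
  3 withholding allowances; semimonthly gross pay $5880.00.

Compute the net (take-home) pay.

$3985.81

Income Tax: taxable = $5880.00 − 3×$130.00 = $5490.00
  $463.60 + 28.7% × ($5490.00 − $2800.00) = $463.60 + 28.7% × $2690.00 = $1235.63
Social Insurance: 4.4% × $5880.00 = $258.72
Disability Insurance: 0.8% × $5880.00 = $47.04
Unemployment Insurance: 6% × $5880.00 = $352.80
Total withheld: $1235.63 + $258.72 + $47.04 + $352.80 = $1894.19
Net pay: $5880.00 − $1894.19 = $3985.81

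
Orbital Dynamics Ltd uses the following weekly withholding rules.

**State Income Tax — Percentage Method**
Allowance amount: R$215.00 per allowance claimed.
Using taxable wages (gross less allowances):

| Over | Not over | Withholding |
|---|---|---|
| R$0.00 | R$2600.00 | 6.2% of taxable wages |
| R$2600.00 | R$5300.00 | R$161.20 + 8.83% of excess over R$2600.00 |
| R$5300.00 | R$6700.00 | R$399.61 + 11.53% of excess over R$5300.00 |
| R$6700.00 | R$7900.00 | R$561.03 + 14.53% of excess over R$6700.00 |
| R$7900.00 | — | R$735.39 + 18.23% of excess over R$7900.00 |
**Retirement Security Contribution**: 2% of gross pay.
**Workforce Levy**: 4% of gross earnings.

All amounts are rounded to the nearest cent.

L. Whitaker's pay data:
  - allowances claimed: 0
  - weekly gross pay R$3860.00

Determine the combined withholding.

State Income Tax: taxable = R$3860.00
  R$161.20 + 8.83% × (R$3860.00 − R$2600.00) = R$161.20 + 8.83% × R$1260.00 = R$272.46
Retirement Security Contribution: 2% × R$3860.00 = R$77.20
Workforce Levy: 4% × R$3860.00 = R$154.40
Total: R$272.46 + R$77.20 + R$154.40 = R$504.06

R$504.06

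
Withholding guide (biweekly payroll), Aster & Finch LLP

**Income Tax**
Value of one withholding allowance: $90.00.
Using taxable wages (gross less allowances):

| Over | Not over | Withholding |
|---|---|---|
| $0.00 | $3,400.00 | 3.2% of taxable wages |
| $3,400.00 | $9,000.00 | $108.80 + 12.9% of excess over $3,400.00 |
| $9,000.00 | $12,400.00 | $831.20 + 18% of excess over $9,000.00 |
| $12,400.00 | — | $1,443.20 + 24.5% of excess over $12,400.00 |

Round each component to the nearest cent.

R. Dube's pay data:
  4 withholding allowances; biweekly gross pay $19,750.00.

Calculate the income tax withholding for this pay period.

$3,155.75

Income Tax: taxable = $19,750.00 − 4×$90.00 = $19,390.00
  $1,443.20 + 24.5% × ($19,390.00 − $12,400.00) = $1,443.20 + 24.5% × $6,990.00 = $3,155.75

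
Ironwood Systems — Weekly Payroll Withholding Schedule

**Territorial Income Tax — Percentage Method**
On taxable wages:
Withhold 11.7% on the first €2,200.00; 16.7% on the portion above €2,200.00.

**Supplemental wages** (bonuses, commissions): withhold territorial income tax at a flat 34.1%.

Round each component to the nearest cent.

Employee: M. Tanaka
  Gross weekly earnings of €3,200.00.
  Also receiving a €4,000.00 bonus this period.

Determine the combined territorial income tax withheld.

Territorial Income Tax: taxable = €3,200.00
  €257.40 + 16.7% × (€3,200.00 − €2,200.00) = €257.40 + 16.7% × €1,000.00 = €424.40
Supplemental (34.1% flat on bonus): 34.1% × €4,000.00 = €1,364.00
Total territorial income tax: €424.40 + €1,364.00 = €1,788.40

€1,788.40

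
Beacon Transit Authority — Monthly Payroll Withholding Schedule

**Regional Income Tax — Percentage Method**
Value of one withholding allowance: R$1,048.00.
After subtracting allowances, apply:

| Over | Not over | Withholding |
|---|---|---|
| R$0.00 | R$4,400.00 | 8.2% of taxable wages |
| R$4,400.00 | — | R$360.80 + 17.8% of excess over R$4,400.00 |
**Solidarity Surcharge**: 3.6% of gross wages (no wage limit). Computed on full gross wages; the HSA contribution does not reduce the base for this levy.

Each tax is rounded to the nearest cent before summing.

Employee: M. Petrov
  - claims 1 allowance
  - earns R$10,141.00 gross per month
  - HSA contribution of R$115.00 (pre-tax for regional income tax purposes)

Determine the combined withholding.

R$1,540.76

Regional Income Tax: taxable = R$10,141.00 − R$115.00 − 1×R$1,048.00 = R$8,978.00
  R$360.80 + 17.8% × (R$8,978.00 − R$4,400.00) = R$360.80 + 17.8% × R$4,578.00 = R$1,175.68
Solidarity Surcharge: 3.6% × R$10,141.00 = R$365.08
Total: R$1,175.68 + R$365.08 = R$1,540.76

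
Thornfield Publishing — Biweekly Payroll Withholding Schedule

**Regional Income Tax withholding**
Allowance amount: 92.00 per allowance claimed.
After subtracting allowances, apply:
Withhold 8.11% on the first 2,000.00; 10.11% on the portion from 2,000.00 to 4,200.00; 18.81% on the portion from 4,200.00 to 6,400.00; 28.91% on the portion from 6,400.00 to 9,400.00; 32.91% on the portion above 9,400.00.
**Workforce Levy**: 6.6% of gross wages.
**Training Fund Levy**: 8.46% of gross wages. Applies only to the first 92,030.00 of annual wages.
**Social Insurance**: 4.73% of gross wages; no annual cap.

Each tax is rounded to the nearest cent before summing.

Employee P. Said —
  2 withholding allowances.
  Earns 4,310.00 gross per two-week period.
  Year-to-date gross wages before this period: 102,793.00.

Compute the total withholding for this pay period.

865.46

Regional Income Tax: taxable = 4,310.00 − 2×92.00 = 4,126.00
  162.20 + 10.11% × (4,126.00 − 2,000.00) = 162.20 + 10.11% × 2,126.00 = 377.14
Workforce Levy: 6.6% × 4,310.00 = 284.46
Training Fund Levy: YTD 102,793.00 ≥ cap 92,030.00 → 0.00
Social Insurance: 4.73% × 4,310.00 = 203.86
Total: 377.14 + 284.46 + 0.00 + 203.86 = 865.46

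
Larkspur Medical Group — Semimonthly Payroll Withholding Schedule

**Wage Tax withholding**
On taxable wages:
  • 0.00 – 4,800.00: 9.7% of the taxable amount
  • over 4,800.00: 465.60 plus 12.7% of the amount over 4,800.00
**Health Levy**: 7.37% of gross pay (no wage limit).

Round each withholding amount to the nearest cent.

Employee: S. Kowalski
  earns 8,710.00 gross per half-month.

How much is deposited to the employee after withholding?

7,105.90

Wage Tax: taxable = 8,710.00
  465.60 + 12.7% × (8,710.00 − 4,800.00) = 465.60 + 12.7% × 3,910.00 = 962.17
Health Levy: 7.37% × 8,710.00 = 641.93
Total withheld: 962.17 + 641.93 = 1,604.10
Net pay: 8,710.00 − 1,604.10 = 7,105.90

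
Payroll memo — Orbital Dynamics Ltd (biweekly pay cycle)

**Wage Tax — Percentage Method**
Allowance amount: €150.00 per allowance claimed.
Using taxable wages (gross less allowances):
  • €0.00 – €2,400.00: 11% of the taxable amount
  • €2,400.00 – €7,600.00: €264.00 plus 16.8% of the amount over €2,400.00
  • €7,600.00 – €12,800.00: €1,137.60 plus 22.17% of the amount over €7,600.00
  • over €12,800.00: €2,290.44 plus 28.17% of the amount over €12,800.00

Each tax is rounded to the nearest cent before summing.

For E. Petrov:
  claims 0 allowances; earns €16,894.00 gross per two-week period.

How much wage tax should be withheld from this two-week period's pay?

€3,443.72

Wage Tax: taxable = €16,894.00
  €2,290.44 + 28.17% × (€16,894.00 − €12,800.00) = €2,290.44 + 28.17% × €4,094.00 = €3,443.72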